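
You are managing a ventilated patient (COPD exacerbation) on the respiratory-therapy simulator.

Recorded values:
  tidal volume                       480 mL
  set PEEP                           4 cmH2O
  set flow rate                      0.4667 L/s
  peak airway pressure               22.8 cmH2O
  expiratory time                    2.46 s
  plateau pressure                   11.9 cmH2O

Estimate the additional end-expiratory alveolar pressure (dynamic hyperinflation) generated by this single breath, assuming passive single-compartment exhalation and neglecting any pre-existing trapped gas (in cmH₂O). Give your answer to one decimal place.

R = (PIP − Pplat)/V̇ = (22.8 − 11.9) / 0.4667 = 10.9/0.4667 = 23.355 cmH2O·s/L.
C = Vt/(Pplat − PEEP) = 480.0 / (11.9 − 4) = 480.0/7.9 = 60.759 mL/cmH2O.
τ = R × C = 23.355 × 0.06076 L/cmH2O = 1.419 s.
Fraction remaining = e^(−Te/τ) = e^(−2.46/1.419) = 0.1766; trapped volume = 480.0 × 0.1766 = 84.768 mL.
Additional alveolar pressure from trapping ≈ V_trapped / C = 84.768 / 60.759 = 1.395 cmH2O.

1.4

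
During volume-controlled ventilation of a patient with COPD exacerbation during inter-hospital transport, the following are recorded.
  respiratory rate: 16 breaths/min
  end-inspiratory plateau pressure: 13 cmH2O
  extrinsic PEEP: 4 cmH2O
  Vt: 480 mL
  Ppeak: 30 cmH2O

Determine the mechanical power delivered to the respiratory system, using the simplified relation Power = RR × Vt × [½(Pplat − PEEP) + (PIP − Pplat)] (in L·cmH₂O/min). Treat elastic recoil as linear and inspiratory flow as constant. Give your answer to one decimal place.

165.1

Per-breath work = Vt × [½(Pplat−PEEP) + (PIP−Pplat)] = 0.480 × [0.5×9.0 + 17.0] = 0.480 × 21.5 = 10.32 L·cmH2O.
Power = 16 × 10.32 = 165.12 L·cmH2O/min.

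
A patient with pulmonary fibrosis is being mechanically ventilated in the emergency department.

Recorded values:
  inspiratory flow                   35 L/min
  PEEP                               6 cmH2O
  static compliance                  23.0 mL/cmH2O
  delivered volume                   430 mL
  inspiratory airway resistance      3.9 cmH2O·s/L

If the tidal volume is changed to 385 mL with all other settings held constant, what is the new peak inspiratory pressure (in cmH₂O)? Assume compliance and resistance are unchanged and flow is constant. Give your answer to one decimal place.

Flow: 35 L/min ÷ 60 = 0.5833 L/s.
PIP = Vt/C + R·V̇ + PEEP (constant-flow equation of motion).
Only the elastic term changes: ΔPIP = ΔVt / C = (385 − 430) / 23.0 = -1.957 cmH2O.
Original PIP = 430/23.0 + 3.9×0.5833 + 6 = 26.971 cmH2O; new PIP = 26.971 + (-1.957) = 25.014 cmH2O.

25.0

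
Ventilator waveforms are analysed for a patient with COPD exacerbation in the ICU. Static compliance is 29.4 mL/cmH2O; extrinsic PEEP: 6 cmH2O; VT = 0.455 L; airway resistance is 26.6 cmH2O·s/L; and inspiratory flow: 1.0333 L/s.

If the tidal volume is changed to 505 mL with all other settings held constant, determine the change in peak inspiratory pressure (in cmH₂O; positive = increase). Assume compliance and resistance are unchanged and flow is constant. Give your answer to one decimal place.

PIP = Vt/C + R·V̇ + PEEP (constant-flow equation of motion).
Only the elastic term changes: ΔPIP = ΔVt / C = (505 − 455) / 29.4 = 1.701 cmH2O.

1.7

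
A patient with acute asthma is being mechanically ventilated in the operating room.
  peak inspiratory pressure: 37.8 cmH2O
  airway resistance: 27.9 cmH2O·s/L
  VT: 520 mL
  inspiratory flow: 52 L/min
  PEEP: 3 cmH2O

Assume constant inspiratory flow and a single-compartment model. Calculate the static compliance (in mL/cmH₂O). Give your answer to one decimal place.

Flow: 52 L/min ÷ 60 = 0.8667 L/s.
Equation of motion (constant flow): PIP = Vt/C + R·V̇ + PEEP.
Vt/C = PIP − R·V̇ − PEEP = 37.8 − 27.9×0.8667 − 3 = 37.8 − 24.181 − 3 = 10.619 cmH2O.
C = Vt / 10.619 = 520 / 10.619 = 48.969 mL/cmH2O.

49.0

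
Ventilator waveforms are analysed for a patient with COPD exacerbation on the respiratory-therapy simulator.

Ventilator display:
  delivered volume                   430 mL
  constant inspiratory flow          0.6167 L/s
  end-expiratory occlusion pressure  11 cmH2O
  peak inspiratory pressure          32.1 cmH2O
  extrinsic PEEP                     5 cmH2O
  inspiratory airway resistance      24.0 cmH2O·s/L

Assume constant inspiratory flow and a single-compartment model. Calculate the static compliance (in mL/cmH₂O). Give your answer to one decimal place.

68.3

Total PEEP = 11 cmH2O (set 5 + intrinsic 6); this is the baseline alveolar pressure.
Equation of motion (constant flow): PIP = Vt/C + R·V̇ + PEEP.
Vt/C = PIP − R·V̇ − PEEP = 32.1 − 24.0×0.6167 − 11 = 32.1 − 14.801 − 11 = 6.299 cmH2O.
C = Vt / 6.299 = 430 / 6.299 = 68.265 mL/cmH2O.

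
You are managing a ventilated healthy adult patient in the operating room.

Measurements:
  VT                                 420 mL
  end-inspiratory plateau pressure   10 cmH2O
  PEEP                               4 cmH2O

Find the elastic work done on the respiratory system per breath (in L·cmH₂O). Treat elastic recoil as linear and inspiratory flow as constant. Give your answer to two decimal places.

1.26

Elastic work ≈ ½ × (Pplat − PEEP) × Vt = 0.5 × (10 − 4) × 0.420 L = 0.5 × 6.0 × 0.420 = 1.26 L·cmH2O.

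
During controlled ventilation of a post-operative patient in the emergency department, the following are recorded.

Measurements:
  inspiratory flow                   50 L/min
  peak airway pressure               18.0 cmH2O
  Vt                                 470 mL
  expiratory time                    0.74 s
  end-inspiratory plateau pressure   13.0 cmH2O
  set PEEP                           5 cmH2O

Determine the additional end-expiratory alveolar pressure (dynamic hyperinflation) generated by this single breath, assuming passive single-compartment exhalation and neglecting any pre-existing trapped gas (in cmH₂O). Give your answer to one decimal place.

Flow: 50 L/min ÷ 60 = 0.8333 L/s.
R = (PIP − Pplat)/V̇ = (18.0 − 13.0) / 0.8333 = 5.0/0.8333 = 6.0 cmH2O·s/L.
C = Vt/(Pplat − PEEP) = 470.0 / (13.0 − 5) = 470.0/8.0 = 58.75 mL/cmH2O.
τ = R × C = 6.0 × 0.05875 L/cmH2O = 0.3525 s.
Fraction remaining = e^(−Te/τ) = e^(−0.74/0.3525) = 0.1225; trapped volume = 470.0 × 0.1225 = 57.575 mL.
Additional alveolar pressure from trapping ≈ V_trapped / C = 57.575 / 58.75 = 0.98 cmH2O.

1.0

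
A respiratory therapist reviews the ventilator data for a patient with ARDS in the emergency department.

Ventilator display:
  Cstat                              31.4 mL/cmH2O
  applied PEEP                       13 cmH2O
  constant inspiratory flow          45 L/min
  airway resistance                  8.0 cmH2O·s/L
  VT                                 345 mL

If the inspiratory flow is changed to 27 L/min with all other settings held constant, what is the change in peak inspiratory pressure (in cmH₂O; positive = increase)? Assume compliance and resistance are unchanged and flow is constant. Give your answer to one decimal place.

-2.4

Flow: 45 L/min ÷ 60 = 0.75 L/s.
New flow: 27 L/min ÷ 60 = 0.45 L/s.
PIP = Vt/C + R·V̇ + PEEP (constant-flow equation of motion).
Only the resistive term changes: ΔPIP = R × ΔV̇ = 8.0 × (0.45 − 0.75) = 8.0 × -0.3 = -2.4 cmH2O.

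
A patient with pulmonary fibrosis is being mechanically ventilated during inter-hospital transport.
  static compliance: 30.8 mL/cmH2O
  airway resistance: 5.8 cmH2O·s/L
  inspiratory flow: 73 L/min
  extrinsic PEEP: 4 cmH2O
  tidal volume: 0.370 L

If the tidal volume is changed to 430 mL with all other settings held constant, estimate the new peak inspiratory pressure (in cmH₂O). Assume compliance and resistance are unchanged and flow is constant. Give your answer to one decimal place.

Flow: 73 L/min ÷ 60 = 1.2167 L/s.
PIP = Vt/C + R·V̇ + PEEP (constant-flow equation of motion).
Only the elastic term changes: ΔPIP = ΔVt / C = (430 − 370) / 30.8 = 1.948 cmH2O.
Original PIP = 370/30.8 + 5.8×1.2167 + 4 = 23.07 cmH2O; new PIP = 23.07 + (1.948) = 25.018 cmH2O.

25.0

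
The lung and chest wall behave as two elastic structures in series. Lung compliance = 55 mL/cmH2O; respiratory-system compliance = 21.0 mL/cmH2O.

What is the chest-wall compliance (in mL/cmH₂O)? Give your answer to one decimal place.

1/Ccw = 1/Crs − 1/CL.
1/Ccw = 1/21.0 − 1/55 = 0.02944.
Ccw = 33.967 mL/cmH2O.

34.0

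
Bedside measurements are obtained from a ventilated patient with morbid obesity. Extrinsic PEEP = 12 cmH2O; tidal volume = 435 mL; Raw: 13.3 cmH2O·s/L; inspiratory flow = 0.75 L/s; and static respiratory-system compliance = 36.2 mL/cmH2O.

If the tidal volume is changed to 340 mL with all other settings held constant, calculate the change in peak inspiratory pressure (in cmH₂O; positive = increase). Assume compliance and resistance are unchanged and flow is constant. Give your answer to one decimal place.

PIP = Vt/C + R·V̇ + PEEP (constant-flow equation of motion).
Only the elastic term changes: ΔPIP = ΔVt / C = (340 − 435) / 36.2 = -2.624 cmH2O.

-2.6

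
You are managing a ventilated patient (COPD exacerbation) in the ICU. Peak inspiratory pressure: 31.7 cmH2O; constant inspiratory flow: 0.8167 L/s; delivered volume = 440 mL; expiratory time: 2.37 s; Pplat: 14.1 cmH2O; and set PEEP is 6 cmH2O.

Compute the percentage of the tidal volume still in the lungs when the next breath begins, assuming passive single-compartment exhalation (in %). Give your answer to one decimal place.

R = (PIP − Pplat)/V̇ = (31.7 − 14.1) / 0.8167 = 17.6/0.8167 = 21.55 cmH2O·s/L.
C = Vt/(Pplat − PEEP) = 440.0 / (14.1 − 6) = 440.0/8.1 = 54.321 mL/cmH2O.
τ = R × C = 21.55 × 0.05432 L/cmH2O = 1.171 s.
Fraction remaining at end-expiration = e^(−Te/τ) = e^(−2.37/1.171) = 0.1321 → 13.21%.

13.2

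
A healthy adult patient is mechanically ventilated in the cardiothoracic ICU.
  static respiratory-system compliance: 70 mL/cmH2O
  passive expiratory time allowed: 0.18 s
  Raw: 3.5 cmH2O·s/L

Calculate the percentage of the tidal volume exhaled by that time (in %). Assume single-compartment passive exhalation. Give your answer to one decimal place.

52.0

τ = R × C = 3.5 × 70 mL/cmH2O = 3.5 × 0.070 L/cmH2O = 0.245 s.
Passive exhalation: V(t)/V₀ = e^(−t/τ) = e^(−0.18/0.245) = 0.4797.
Fraction exhaled = 1 − 0.4797 = 0.5203 → 52.03%.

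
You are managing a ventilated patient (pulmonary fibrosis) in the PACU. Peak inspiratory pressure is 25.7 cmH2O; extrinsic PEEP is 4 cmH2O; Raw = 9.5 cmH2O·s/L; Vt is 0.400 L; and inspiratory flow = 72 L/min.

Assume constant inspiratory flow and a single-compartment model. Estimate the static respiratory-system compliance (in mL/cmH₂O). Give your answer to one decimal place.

38.8

Flow: 72 L/min ÷ 60 = 1.2 L/s.
Equation of motion (constant flow): PIP = Vt/C + R·V̇ + PEEP.
Vt/C = PIP − R·V̇ − PEEP = 25.7 − 9.5×1.2 − 4 = 25.7 − 11.4 − 4 = 10.3 cmH2O.
C = Vt / 10.3 = 400 / 10.3 = 38.835 mL/cmH2O.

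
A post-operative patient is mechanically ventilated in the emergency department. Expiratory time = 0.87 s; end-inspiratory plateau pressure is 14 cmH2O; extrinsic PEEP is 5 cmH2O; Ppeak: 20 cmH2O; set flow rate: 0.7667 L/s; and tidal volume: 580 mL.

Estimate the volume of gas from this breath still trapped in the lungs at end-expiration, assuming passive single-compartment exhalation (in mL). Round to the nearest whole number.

103

R = (PIP − Pplat)/V̇ = (20 − 14) / 0.7667 = 6.0/0.7667 = 7.826 cmH2O·s/L.
C = Vt/(Pplat − PEEP) = 580.0 / (14 − 5) = 580.0/9.0 = 64.444 mL/cmH2O.
τ = R × C = 7.826 × 0.06444 L/cmH2O = 0.5043 s.
Fraction remaining = e^(−Te/τ) = e^(−0.87/0.5043) = 0.1781.
Trapped volume = 580.0 × 0.1781 = 103.3 mL.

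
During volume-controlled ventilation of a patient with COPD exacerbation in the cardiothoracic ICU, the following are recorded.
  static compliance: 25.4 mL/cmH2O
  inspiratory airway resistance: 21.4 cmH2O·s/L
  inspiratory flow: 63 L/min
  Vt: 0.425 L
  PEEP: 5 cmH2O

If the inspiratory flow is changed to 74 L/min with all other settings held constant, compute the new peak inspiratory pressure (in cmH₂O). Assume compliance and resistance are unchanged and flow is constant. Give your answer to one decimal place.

48.1

Flow: 63 L/min ÷ 60 = 1.05 L/s.
New flow: 74 L/min ÷ 60 = 1.2333 L/s.
PIP = Vt/C + R·V̇ + PEEP (constant-flow equation of motion).
Only the resistive term changes: ΔPIP = R × ΔV̇ = 21.4 × (1.2333 − 1.05) = 21.4 × 0.1833 = 3.923 cmH2O.
Original PIP = 425/25.4 + 21.4×1.05 + 5 = 44.202 cmH2O; new PIP = 44.202 + (3.923) = 48.125 cmH2O.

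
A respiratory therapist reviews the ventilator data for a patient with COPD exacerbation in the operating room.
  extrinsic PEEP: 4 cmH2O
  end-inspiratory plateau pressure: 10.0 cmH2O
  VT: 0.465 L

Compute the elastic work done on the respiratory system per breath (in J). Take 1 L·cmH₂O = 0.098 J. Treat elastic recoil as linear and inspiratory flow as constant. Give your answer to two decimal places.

Elastic work ≈ ½ × (Pplat − PEEP) × Vt = 0.5 × (10.0 − 4) × 0.465 L = 0.5 × 6.0 × 0.465 = 1.395 L·cmH2O.
× 0.098 J/(L·cmH2O) → 0.1367 J.

0.14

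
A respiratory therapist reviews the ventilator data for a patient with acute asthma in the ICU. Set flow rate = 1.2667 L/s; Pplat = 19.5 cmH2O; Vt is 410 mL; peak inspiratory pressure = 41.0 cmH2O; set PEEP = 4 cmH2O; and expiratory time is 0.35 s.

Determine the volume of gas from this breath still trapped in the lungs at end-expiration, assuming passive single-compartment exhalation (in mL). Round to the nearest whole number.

188

R = (PIP − Pplat)/V̇ = (41.0 − 19.5) / 1.2667 = 21.5/1.2667 = 16.973 cmH2O·s/L.
C = Vt/(Pplat − PEEP) = 410.0 / (19.5 − 4) = 410.0/15.5 = 26.452 mL/cmH2O.
τ = R × C = 16.973 × 0.02645 L/cmH2O = 0.4489 s.
Fraction remaining = e^(−Te/τ) = e^(−0.35/0.4489) = 0.4586.
Trapped volume = 410.0 × 0.4586 = 188.03 mL.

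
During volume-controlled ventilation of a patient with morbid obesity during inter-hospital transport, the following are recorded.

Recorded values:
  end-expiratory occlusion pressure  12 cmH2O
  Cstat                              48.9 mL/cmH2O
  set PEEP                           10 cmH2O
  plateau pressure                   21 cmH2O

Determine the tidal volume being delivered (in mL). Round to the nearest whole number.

End-expiratory occlusion gives total PEEP = 12 cmH2O (intrinsic PEEP = 12 − 10 = 2). Use total PEEP for the elastic gradient.
Vt = Cstat × (Pplat − PEEPtotal) = 48.9 × (21 − 12) = 48.9 × 9.0 = 440.1 mL.

440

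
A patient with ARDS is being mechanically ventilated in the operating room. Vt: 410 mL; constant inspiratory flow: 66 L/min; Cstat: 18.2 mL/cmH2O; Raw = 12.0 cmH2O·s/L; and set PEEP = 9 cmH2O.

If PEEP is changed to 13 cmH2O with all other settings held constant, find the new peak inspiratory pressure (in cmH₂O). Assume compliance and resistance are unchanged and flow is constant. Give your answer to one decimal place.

Flow: 66 L/min ÷ 60 = 1.1 L/s.
PIP = Vt/C + R·V̇ + PEEP (constant-flow equation of motion).
Only the baseline term changes: ΔPIP = ΔPEEP = 13 − 9 = 4.0 cmH2O.
Original PIP = 410/18.2 + 12.0×1.1 + 9 = 44.727 cmH2O; new PIP = 44.727 + (4.0) = 48.727 cmH2O.

48.7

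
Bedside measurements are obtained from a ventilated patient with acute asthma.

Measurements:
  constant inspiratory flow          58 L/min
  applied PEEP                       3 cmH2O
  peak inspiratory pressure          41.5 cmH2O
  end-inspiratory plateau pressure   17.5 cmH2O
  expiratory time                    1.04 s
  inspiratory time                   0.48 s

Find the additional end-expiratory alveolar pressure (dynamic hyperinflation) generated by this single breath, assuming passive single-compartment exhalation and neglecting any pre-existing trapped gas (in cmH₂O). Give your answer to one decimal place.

Flow: 58 L/min ÷ 60 = 0.9667 L/s.
Vt = flow × Ti = 0.9667 L/s × 0.48 s × 1000 mL/L = 464.02 mL.
R = (PIP − Pplat)/V̇ = (41.5 − 17.5) / 0.9667 = 24.0/0.9667 = 24.827 cmH2O·s/L.
C = Vt/(Pplat − PEEP) = 464.02 / (17.5 − 3) = 464.02/14.5 = 32.001 mL/cmH2O.
τ = R × C = 24.827 × 0.032 L/cmH2O = 0.7945 s.
Fraction remaining = e^(−Te/τ) = e^(−1.04/0.7945) = 0.2701; trapped volume = 464.02 × 0.2701 = 125.33 mL.
Additional alveolar pressure from trapping ≈ V_trapped / C = 125.33 / 32.001 = 3.916 cmH2O.

3.9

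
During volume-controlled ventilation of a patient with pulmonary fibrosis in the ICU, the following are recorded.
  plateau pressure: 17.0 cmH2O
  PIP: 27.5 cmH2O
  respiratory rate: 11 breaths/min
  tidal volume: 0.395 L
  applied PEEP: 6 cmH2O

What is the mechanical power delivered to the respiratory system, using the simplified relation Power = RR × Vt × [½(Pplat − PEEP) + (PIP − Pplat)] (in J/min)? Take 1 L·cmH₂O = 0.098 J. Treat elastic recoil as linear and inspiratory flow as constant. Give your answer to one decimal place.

6.8

Per-breath work = Vt × [½(Pplat−PEEP) + (PIP−Pplat)] = 0.395 × [0.5×11.0 + 10.5] = 0.395 × 16.0 = 6.32 L·cmH2O.
Power = 11 × 6.32 = 69.52 L·cmH2O/min.
× 0.098 J/(L·cmH2O) → 6.813 J/min.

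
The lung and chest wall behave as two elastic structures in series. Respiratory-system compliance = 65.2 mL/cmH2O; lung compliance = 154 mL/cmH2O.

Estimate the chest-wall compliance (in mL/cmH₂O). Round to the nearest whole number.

113

1/Ccw = 1/Crs − 1/CL.
1/Ccw = 1/65.2 − 1/154 = 0.008844.
Ccw = 113.07 mL/cmH2O.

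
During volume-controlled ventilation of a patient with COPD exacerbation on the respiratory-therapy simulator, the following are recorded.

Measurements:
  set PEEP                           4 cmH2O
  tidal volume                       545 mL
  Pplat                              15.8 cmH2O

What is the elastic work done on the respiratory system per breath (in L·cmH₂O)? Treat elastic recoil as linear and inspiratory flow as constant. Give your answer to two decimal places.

3.22

Elastic work ≈ ½ × (Pplat − PEEP) × Vt = 0.5 × (15.8 − 4) × 0.545 L = 0.5 × 11.8 × 0.545 = 3.216 L·cmH2O.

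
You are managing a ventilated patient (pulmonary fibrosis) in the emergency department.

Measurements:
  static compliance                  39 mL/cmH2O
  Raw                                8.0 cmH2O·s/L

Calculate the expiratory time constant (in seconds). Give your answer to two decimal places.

τ = R × C = 8.0 × 39 mL/cmH2O = 8.0 × 0.039 L/cmH2O = 0.312 s.

0.31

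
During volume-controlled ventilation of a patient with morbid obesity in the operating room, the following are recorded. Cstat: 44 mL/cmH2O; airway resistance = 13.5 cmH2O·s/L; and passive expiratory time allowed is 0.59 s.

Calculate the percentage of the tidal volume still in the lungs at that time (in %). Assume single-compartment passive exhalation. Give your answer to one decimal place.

τ = R × C = 13.5 × 44 mL/cmH2O = 13.5 × 0.044 L/cmH2O = 0.594 s.
Passive exhalation: V(t)/V₀ = e^(−t/τ) = e^(−0.59/0.594) = 0.3704.
Fraction remaining = 0.3704 → 37.04%.

37.0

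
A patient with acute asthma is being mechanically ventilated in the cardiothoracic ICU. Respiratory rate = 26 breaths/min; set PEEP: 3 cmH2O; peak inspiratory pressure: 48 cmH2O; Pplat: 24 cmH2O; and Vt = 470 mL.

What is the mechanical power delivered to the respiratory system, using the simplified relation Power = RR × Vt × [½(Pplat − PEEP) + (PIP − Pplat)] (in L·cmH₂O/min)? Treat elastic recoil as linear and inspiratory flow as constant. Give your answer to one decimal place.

421.6

Per-breath work = Vt × [½(Pplat−PEEP) + (PIP−Pplat)] = 0.470 × [0.5×21.0 + 24.0] = 0.470 × 34.5 = 16.215 L·cmH2O.
Power = 26 × 16.215 = 421.59 L·cmH2O/min.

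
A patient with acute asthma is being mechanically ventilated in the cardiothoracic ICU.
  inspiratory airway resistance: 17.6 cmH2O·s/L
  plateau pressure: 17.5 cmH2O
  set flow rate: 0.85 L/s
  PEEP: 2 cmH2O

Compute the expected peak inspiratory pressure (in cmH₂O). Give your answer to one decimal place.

PIP = Pplat + Raw × flow = 17.5 + 17.6 × 0.85 = 17.5 + 14.96 = 32.46 cmH2O.

32.5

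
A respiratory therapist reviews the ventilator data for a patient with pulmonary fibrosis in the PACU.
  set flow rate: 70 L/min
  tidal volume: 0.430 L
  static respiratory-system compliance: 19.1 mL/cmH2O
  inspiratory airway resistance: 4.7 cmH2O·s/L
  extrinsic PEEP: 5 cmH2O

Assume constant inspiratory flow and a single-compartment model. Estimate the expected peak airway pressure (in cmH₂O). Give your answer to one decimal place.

Flow: 70 L/min ÷ 60 = 1.1667 L/s.
Equation of motion (constant flow): PIP = Vt/C + R·V̇ + PEEP.
PIP = 430/19.1 + 4.7×1.1667 + 5 = 22.513 + 5.483 + 5 = 32.996 cmH2O.

33.0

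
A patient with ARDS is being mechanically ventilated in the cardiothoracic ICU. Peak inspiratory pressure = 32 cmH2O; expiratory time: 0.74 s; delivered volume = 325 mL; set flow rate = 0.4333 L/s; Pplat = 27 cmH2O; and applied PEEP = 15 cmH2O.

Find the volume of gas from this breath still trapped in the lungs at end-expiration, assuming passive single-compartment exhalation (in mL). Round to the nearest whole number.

30

R = (PIP − Pplat)/V̇ = (32 − 27) / 0.4333 = 5.0/0.4333 = 11.539 cmH2O·s/L.
C = Vt/(Pplat − PEEP) = 325.0 / (27 − 15) = 325.0/12.0 = 27.083 mL/cmH2O.
τ = R × C = 11.539 × 0.02708 L/cmH2O = 0.3125 s.
Fraction remaining = e^(−Te/τ) = e^(−0.74/0.3125) = 0.09367.
Trapped volume = 325.0 × 0.09367 = 30.443 mL.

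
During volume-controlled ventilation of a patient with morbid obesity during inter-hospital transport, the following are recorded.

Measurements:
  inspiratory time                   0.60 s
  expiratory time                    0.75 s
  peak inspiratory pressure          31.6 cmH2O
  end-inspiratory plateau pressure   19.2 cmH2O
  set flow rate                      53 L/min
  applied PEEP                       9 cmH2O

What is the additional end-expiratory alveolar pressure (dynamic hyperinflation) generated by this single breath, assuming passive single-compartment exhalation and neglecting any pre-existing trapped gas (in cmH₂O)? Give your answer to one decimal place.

3.6

Flow: 53 L/min ÷ 60 = 0.8833 L/s.
Vt = flow × Ti = 0.8833 L/s × 0.60 s × 1000 mL/L = 529.98 mL.
R = (PIP − Pplat)/V̇ = (31.6 − 19.2) / 0.8833 = 12.4/0.8833 = 14.038 cmH2O·s/L.
C = Vt/(Pplat − PEEP) = 529.98 / (19.2 − 9) = 529.98/10.2 = 51.959 mL/cmH2O.
τ = R × C = 14.038 × 0.05196 L/cmH2O = 0.7294 s.
Fraction remaining = e^(−Te/τ) = e^(−0.75/0.7294) = 0.3576; trapped volume = 529.98 × 0.3576 = 189.52 mL.
Additional alveolar pressure from trapping ≈ V_trapped / C = 189.52 / 51.959 = 3.647 cmH2O.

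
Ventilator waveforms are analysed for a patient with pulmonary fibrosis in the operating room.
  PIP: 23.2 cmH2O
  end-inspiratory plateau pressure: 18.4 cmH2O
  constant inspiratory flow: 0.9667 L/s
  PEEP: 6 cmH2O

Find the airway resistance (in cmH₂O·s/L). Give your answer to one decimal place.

Raw = (PIP − Pplat) / flow = (23.2 − 18.4) / 0.9667 = 4.8 / 0.9667 = 4.965 cmH2O·s/L.

5.0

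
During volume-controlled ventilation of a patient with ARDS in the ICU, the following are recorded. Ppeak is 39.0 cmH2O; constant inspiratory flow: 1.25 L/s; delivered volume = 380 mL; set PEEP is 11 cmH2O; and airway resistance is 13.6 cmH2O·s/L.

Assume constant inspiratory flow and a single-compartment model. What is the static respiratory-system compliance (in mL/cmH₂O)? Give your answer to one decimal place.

34.5

Equation of motion (constant flow): PIP = Vt/C + R·V̇ + PEEP.
Vt/C = PIP − R·V̇ − PEEP = 39.0 − 13.6×1.25 − 11 = 39.0 − 17.0 − 11 = 11.0 cmH2O.
C = Vt / 11.0 = 380 / 11.0 = 34.545 mL/cmH2O.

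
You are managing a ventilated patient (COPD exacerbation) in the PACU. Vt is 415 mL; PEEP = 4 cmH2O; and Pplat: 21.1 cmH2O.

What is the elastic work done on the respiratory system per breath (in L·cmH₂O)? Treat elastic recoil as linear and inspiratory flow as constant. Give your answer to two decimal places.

Elastic work ≈ ½ × (Pplat − PEEP) × Vt = 0.5 × (21.1 − 4) × 0.415 L = 0.5 × 17.1 × 0.415 = 3.548 L·cmH2O.

3.55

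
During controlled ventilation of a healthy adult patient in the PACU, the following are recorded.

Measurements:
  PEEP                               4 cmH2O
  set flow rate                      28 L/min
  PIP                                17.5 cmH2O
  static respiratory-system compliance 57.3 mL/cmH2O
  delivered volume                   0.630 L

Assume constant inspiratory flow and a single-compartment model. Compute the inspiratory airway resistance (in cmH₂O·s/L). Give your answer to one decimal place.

5.4

Flow: 28 L/min ÷ 60 = 0.4667 L/s.
Equation of motion (constant flow): PIP = Vt/C + R·V̇ + PEEP.
R·V̇ = PIP − Vt/C − PEEP = 17.5 − 630/57.3 − 4 = 17.5 − 10.995 − 4 = 2.505 cmH2O.
R = 2.505 / 0.4667 = 5.367 cmH2O·s/L.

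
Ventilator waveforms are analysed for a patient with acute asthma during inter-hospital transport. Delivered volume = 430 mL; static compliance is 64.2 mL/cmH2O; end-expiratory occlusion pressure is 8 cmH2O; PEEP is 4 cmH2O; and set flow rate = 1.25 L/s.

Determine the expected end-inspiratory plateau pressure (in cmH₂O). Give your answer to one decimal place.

14.7

End-expiratory occlusion gives total PEEP = 8 cmH2O (intrinsic PEEP = 8 − 4 = 4). Use total PEEP for the elastic gradient.
Pplat = PEEPtotal + Vt / Cstat = 8 + 430 / 64.2 = 8 + 6.698 = 14.698 cmH2O.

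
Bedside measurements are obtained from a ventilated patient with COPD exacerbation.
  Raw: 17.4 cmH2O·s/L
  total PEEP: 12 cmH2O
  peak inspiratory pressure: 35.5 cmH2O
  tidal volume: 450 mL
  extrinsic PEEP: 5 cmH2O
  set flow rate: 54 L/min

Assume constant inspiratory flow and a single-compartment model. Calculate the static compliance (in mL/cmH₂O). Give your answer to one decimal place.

57.4

Flow: 54 L/min ÷ 60 = 0.9 L/s.
Total PEEP = 12 cmH2O (set 5 + intrinsic 7); this is the baseline alveolar pressure.
Equation of motion (constant flow): PIP = Vt/C + R·V̇ + PEEP.
Vt/C = PIP − R·V̇ − PEEP = 35.5 − 17.4×0.9 − 12 = 35.5 − 15.66 − 12 = 7.84 cmH2O.
C = Vt / 7.84 = 450 / 7.84 = 57.398 mL/cmH2O.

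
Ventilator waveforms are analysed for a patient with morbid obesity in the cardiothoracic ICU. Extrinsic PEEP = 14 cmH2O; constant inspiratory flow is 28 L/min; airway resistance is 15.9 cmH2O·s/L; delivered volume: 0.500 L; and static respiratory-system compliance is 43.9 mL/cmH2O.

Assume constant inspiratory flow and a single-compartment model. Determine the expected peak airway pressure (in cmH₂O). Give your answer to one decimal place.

32.8

Flow: 28 L/min ÷ 60 = 0.4667 L/s.
Equation of motion (constant flow): PIP = Vt/C + R·V̇ + PEEP.
PIP = 500/43.9 + 15.9×0.4667 + 14 = 11.39 + 7.421 + 14 = 32.811 cmH2O.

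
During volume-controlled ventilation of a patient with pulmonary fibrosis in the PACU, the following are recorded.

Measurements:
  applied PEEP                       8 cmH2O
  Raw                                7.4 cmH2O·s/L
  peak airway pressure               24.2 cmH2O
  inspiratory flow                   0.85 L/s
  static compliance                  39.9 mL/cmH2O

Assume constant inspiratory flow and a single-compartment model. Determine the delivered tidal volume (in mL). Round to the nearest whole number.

Equation of motion (constant flow): PIP = Vt/C + R·V̇ + PEEP.
Vt/C = PIP − R·V̇ − PEEP = 24.2 − 6.29 − 8 = 9.91 cmH2O.
Vt = C × 9.91 = 39.9 × 9.91 = 395.41 mL.

395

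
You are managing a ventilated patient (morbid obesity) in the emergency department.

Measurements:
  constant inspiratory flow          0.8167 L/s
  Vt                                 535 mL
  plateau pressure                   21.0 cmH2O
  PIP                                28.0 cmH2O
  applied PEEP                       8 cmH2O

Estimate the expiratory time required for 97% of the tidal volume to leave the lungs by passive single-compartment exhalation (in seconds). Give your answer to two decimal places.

1.24

R = (PIP − Pplat)/V̇ = (28.0 − 21.0) / 0.8167 = 7.0/0.8167 = 8.571 cmH2O·s/L.
C = Vt/(Pplat − PEEP) = 535.0 / (21.0 − 8) = 535.0/13.0 = 41.154 mL/cmH2O.
τ = R × C = 8.571 × 0.04115 L/cmH2O = 0.3527 s.
t = −τ·ln(1 − 0.97) = −0.3527·ln(0.03) = 1.237 s.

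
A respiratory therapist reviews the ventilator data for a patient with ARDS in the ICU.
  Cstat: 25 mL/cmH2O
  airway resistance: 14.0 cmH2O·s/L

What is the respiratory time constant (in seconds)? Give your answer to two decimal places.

0.35

τ = R × C = 14.0 × 25 mL/cmH2O = 14.0 × 0.025 L/cmH2O = 0.35 s.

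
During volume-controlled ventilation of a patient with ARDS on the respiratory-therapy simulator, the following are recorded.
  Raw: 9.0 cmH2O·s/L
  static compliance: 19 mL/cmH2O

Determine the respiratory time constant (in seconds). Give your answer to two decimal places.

τ = R × C = 9.0 × 19 mL/cmH2O = 9.0 × 0.019 L/cmH2O = 0.171 s.

0.17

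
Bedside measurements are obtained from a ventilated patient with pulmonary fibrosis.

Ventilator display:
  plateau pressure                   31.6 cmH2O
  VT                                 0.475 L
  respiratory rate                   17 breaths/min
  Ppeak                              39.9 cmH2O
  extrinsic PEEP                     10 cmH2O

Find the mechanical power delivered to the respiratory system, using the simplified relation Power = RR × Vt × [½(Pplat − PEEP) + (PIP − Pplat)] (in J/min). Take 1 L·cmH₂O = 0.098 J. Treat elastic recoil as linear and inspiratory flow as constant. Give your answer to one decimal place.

Per-breath work = Vt × [½(Pplat−PEEP) + (PIP−Pplat)] = 0.475 × [0.5×21.6 + 8.3] = 0.475 × 19.1 = 9.073 L·cmH2O.
Power = 17 × 9.073 = 154.24 L·cmH2O/min.
× 0.098 J/(L·cmH2O) → 15.116 J/min.

15.1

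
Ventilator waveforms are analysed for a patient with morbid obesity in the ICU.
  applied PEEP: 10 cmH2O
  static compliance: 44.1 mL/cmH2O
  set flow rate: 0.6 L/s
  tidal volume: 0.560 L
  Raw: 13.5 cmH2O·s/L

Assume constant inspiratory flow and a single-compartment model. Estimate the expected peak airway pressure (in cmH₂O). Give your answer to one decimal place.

30.8

Equation of motion (constant flow): PIP = Vt/C + R·V̇ + PEEP.
PIP = 560/44.1 + 13.5×0.6 + 10 = 12.698 + 8.1 + 10 = 30.798 cmH2O.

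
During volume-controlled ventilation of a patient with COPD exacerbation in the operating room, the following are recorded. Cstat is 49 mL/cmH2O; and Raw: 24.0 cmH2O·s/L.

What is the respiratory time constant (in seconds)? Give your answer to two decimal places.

1.18

τ = R × C = 24.0 × 49 mL/cmH2O = 24.0 × 0.049 L/cmH2O = 1.176 s.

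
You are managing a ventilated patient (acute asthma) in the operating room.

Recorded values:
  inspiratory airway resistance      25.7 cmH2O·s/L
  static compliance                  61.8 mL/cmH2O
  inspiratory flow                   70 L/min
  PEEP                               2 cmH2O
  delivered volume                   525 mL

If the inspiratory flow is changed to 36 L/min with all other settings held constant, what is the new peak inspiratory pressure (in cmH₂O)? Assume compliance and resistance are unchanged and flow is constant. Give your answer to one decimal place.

Flow: 70 L/min ÷ 60 = 1.1667 L/s.
New flow: 36 L/min ÷ 60 = 0.6 L/s.
PIP = Vt/C + R·V̇ + PEEP (constant-flow equation of motion).
Only the resistive term changes: ΔPIP = R × ΔV̇ = 25.7 × (0.6 − 1.1667) = 25.7 × -0.5667 = -14.564 cmH2O.
Original PIP = 525/61.8 + 25.7×1.1667 + 2 = 40.479 cmH2O; new PIP = 40.479 + (-14.564) = 25.915 cmH2O.

25.9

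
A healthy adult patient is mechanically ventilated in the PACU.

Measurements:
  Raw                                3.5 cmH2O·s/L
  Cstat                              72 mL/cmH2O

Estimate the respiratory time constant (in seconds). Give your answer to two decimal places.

τ = R × C = 3.5 × 72 mL/cmH2O = 3.5 × 0.072 L/cmH2O = 0.252 s.

0.25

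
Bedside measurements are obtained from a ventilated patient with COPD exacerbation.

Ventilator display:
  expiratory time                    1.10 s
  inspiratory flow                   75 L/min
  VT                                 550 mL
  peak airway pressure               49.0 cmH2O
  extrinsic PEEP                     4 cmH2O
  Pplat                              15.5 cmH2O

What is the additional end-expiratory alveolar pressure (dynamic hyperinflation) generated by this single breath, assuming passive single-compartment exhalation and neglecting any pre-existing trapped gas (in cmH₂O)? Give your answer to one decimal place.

4.9

Flow: 75 L/min ÷ 60 = 1.25 L/s.
R = (PIP − Pplat)/V̇ = (49.0 − 15.5) / 1.25 = 33.5/1.25 = 26.8 cmH2O·s/L.
C = Vt/(Pplat − PEEP) = 550.0 / (15.5 − 4) = 550.0/11.5 = 47.826 mL/cmH2O.
τ = R × C = 26.8 × 0.04783 L/cmH2O = 1.282 s.
Fraction remaining = e^(−Te/τ) = e^(−1.10/1.282) = 0.424; trapped volume = 550.0 × 0.424 = 233.2 mL.
Additional alveolar pressure from trapping ≈ V_trapped / C = 233.2 / 47.826 = 4.876 cmH2O.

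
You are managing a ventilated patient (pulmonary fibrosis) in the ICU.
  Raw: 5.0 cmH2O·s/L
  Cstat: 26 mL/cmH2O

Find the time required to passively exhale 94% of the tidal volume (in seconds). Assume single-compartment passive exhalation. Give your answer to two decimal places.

τ = R × C = 5.0 × 26 mL/cmH2O = 5.0 × 0.026 L/cmH2O = 0.13 s.
Exhaled fraction f = 1 − e^(−t/τ) → t = −τ·ln(1 − f) = −0.13·ln(0.06) = 0.3657 s.

0.37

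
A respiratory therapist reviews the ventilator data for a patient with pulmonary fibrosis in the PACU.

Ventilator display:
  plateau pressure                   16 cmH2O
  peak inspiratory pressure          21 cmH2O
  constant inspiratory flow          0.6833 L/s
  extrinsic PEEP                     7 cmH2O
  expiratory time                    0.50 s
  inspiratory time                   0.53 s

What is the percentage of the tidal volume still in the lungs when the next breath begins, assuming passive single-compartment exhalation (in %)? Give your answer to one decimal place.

Vt = flow × Ti = 0.6833 L/s × 0.53 s × 1000 mL/L = 362.15 mL.
R = (PIP − Pplat)/V̇ = (21 − 16) / 0.6833 = 5.0/0.6833 = 7.317 cmH2O·s/L.
C = Vt/(Pplat − PEEP) = 362.15 / (16 − 7) = 362.15/9.0 = 40.239 mL/cmH2O.
τ = R × C = 7.317 × 0.04024 L/cmH2O = 0.2944 s.
Fraction remaining at end-expiration = e^(−Te/τ) = e^(−0.50/0.2944) = 0.183 → 18.3%.

18.3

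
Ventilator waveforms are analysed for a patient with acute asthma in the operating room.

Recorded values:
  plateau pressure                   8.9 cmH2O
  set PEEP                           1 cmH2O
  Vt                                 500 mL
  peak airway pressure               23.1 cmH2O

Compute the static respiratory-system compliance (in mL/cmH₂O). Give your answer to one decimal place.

Cstat = Vt / (Pplat − PEEP) = 500 / (8.9 − 1) = 500 / 7.9 = 63.291 mL/cmH2O.

63.3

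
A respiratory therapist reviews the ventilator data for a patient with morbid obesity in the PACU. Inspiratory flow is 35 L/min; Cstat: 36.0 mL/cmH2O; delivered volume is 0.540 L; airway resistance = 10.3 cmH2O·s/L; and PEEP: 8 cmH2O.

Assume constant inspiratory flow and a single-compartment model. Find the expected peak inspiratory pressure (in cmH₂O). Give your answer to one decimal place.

29.0

Flow: 35 L/min ÷ 60 = 0.5833 L/s.
Equation of motion (constant flow): PIP = Vt/C + R·V̇ + PEEP.
PIP = 540/36.0 + 10.3×0.5833 + 8 = 15.0 + 6.008 + 8 = 29.008 cmH2O.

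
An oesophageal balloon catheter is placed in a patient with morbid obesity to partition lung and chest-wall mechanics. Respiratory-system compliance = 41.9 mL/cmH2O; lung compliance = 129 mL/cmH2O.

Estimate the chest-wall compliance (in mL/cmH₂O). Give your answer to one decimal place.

62.1

1/Ccw = 1/Crs − 1/CL.
1/Ccw = 1/41.9 − 1/129 = 0.01611.
Ccw = 62.073 mL/cmH2O.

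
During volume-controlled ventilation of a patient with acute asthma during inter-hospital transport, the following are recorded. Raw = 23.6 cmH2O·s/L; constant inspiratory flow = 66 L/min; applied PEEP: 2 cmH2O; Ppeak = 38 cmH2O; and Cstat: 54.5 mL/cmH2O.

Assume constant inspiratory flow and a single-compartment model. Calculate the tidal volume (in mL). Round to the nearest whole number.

547

Flow: 66 L/min ÷ 60 = 1.1 L/s.
Equation of motion (constant flow): PIP = Vt/C + R·V̇ + PEEP.
Vt/C = PIP − R·V̇ − PEEP = 38 − 25.96 − 2 = 10.04 cmH2O.
Vt = C × 10.04 = 54.5 × 10.04 = 547.18 mL.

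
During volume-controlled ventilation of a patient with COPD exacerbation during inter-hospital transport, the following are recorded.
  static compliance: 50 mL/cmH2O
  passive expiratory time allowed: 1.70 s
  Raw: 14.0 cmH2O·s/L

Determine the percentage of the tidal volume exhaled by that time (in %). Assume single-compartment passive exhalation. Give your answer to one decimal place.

τ = R × C = 14.0 × 50 mL/cmH2O = 14.0 × 0.050 L/cmH2O = 0.7 s.
Passive exhalation: V(t)/V₀ = e^(−t/τ) = e^(−1.70/0.7) = 0.08816.
Fraction exhaled = 1 − 0.08816 = 0.9118 → 91.18%.

91.2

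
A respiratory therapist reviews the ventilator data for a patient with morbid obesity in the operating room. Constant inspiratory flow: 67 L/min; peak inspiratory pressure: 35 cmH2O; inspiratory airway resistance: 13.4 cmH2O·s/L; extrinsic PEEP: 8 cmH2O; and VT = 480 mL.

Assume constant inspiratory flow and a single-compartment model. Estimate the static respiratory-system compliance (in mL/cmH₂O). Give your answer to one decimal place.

39.9

Flow: 67 L/min ÷ 60 = 1.1167 L/s.
Equation of motion (constant flow): PIP = Vt/C + R·V̇ + PEEP.
Vt/C = PIP − R·V̇ − PEEP = 35 − 13.4×1.1167 − 8 = 35 − 14.964 − 8 = 12.036 cmH2O.
C = Vt / 12.036 = 480 / 12.036 = 39.88 mL/cmH2O.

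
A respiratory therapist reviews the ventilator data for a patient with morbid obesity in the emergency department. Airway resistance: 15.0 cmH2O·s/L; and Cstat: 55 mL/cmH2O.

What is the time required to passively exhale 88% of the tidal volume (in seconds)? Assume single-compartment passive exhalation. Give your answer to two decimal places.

τ = R × C = 15.0 × 55 mL/cmH2O = 15.0 × 0.055 L/cmH2O = 0.825 s.
Exhaled fraction f = 1 − e^(−t/τ) → t = −τ·ln(1 − f) = −0.825·ln(0.12) = 1.749 s.

1.75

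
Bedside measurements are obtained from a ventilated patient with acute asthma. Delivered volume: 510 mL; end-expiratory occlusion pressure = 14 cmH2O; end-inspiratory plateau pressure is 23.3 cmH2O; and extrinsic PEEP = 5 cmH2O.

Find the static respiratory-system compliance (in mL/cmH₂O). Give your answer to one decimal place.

54.8

End-expiratory occlusion gives total PEEP = 14 cmH2O (intrinsic PEEP = 14 − 5 = 9). Use total PEEP for the elastic gradient.
Cstat = Vt / (Pplat − PEEPtotal) = 510 / (23.3 − 14) = 510 / 9.3 = 54.839 mL/cmH2O.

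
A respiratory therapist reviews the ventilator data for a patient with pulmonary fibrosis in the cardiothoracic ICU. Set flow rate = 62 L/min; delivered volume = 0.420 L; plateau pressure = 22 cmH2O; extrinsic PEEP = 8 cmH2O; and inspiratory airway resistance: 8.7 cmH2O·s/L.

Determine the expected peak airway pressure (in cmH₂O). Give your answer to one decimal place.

Flow: 62 L/min ÷ 60 = 1.0333 L/s.
PIP = Pplat + Raw × flow = 22 + 8.7 × 1.0333 = 22 + 8.99 = 30.99 cmH2O.

31.0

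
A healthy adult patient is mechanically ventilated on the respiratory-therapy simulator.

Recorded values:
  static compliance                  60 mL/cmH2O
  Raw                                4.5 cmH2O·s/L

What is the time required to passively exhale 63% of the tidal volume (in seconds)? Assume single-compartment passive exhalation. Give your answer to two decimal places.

0.27

τ = R × C = 4.5 × 60 mL/cmH2O = 4.5 × 0.060 L/cmH2O = 0.27 s.
Exhaled fraction f = 1 − e^(−t/τ) → t = −τ·ln(1 − f) = −0.27·ln(0.37) = 0.2684 s.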